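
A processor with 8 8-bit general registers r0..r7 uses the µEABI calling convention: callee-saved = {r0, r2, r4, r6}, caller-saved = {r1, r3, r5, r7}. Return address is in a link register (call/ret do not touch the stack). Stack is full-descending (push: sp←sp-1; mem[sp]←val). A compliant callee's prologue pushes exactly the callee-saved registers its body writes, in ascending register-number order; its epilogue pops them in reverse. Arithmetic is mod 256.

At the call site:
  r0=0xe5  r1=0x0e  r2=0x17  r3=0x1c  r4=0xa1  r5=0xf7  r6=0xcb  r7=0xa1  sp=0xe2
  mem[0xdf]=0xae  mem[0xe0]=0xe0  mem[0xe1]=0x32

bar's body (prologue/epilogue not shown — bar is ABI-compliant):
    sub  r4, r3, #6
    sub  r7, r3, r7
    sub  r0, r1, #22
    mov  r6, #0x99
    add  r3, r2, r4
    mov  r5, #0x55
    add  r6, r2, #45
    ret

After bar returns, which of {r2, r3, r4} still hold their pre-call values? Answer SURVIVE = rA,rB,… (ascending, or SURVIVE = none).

SURVIVE = r2,r4

prologue: push r0 → mem[0xe1]=0xe5, sp=0xe1
prologue: push r4 → mem[0xe0]=0xa1, sp=0xe0
prologue: push r6 → mem[0xdf]=0xcb, sp=0xdf
body[0] sub  r4, r3, #6 → r4=0x16
body[1] sub  r7, r3, r7 → r7=0x7b
body[2] sub  r0, r1, #22 → r0=0xf8
body[3] mov  r6, #0x99 → r6=0x99
body[4] add  r3, r2, r4 → r3=0x2d
body[5] mov  r5, #0x55 → r5=0x55
body[6] add  r6, r2, #45 → r6=0x44
epilogue: pop r6=0xcb, sp=0xe0
epilogue: pop r4=0xa1, sp=0xe1
epilogue: pop r0=0xe5, sp=0xe2
r2: callee-saved, written=False
r3: caller-saved, written=True
r4: callee-saved, written=True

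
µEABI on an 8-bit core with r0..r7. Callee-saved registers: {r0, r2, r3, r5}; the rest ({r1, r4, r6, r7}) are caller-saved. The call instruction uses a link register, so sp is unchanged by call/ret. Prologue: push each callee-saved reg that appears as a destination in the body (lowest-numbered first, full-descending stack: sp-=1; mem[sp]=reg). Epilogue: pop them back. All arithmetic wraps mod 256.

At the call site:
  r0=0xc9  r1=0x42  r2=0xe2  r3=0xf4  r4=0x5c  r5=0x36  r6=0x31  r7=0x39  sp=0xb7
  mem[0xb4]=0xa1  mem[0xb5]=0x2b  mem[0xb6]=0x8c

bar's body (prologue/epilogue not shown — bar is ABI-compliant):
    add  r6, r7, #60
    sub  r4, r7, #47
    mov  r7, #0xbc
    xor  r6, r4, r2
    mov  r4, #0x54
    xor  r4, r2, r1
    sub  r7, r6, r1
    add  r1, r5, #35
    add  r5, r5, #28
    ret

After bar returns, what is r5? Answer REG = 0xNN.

prologue: push r5 -> mem[0xb6]=0x36, sp=0xb6
body[0] add  r6, r7, #60 -> r6=0x75
body[1] sub  r4, r7, #47 -> r4=0x0a
body[2] mov  r7, #0xbc -> r7=0xbc
body[3] xor  r6, r4, r2 -> r6=0xe8
body[4] mov  r4, #0x54 -> r4=0x54
body[5] xor  r4, r2, r1 -> r4=0xa0
body[6] sub  r7, r6, r1 -> r7=0xa6
body[7] add  r1, r5, #35 -> r1=0x59
body[8] add  r5, r5, #28 -> r5=0x52
epilogue: pop r5=0x36, sp=0xb7
r5 is callee-saved -> restored

REG = 0x36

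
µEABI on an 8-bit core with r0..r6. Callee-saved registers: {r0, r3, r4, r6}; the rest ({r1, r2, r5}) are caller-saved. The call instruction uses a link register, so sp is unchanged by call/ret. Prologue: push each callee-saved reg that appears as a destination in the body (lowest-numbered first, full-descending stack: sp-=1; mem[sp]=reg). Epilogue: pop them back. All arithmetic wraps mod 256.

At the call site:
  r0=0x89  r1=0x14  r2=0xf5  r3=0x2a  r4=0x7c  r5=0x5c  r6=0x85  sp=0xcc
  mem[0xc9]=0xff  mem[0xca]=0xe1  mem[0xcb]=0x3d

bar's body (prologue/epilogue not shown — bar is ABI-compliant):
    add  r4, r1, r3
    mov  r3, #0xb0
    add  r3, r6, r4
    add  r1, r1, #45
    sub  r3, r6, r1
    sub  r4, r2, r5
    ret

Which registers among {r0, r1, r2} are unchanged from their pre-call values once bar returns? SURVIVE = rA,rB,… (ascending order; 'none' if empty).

prologue: push r3 → mem[0xcb]=0x2a, sp=0xcb
prologue: push r4 → mem[0xca]=0x7c, sp=0xca
body[0] add  r4, r1, r3 → r4=0x3e
body[1] mov  r3, #0xb0 → r3=0xb0
body[2] add  r3, r6, r4 → r3=0xc3
body[3] add  r1, r1, #45 → r1=0x41
body[4] sub  r3, r6, r1 → r3=0x44
body[5] sub  r4, r2, r5 → r4=0x99
epilogue: pop r4=0x7c, sp=0xcb
epilogue: pop r3=0x2a, sp=0xcc
r0: callee-saved, written=False
r1: caller-saved, written=True
r2: caller-saved, written=False

SURVIVE = r0,r2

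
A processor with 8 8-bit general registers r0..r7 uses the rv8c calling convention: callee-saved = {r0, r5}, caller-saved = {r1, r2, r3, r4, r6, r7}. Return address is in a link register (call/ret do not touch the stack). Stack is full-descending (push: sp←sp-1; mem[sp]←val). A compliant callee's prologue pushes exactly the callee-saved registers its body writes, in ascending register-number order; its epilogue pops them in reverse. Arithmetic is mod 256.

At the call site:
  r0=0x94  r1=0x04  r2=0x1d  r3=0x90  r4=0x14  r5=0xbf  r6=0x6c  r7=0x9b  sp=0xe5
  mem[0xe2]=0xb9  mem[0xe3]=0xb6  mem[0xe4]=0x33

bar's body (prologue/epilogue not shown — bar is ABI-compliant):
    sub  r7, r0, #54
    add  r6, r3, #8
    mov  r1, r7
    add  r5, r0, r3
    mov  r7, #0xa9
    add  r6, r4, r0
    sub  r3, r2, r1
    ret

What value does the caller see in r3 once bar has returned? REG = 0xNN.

REG = 0xbf

prologue: push r5 → mem[0xe4]=0xbf, sp=0xe4
body[0] sub  r7, r0, #54 → r7=0x5e
body[1] add  r6, r3, #8 → r6=0x98
body[2] mov  r1, r7 → r1=0x5e
body[3] add  r5, r0, r3 → r5=0x24
body[4] mov  r7, #0xa9 → r7=0xa9
body[5] add  r6, r4, r0 → r6=0xa8
body[6] sub  r3, r2, r1 → r3=0xbf
epilogue: pop r5=0xbf, sp=0xe5
r3 is caller-saved → body value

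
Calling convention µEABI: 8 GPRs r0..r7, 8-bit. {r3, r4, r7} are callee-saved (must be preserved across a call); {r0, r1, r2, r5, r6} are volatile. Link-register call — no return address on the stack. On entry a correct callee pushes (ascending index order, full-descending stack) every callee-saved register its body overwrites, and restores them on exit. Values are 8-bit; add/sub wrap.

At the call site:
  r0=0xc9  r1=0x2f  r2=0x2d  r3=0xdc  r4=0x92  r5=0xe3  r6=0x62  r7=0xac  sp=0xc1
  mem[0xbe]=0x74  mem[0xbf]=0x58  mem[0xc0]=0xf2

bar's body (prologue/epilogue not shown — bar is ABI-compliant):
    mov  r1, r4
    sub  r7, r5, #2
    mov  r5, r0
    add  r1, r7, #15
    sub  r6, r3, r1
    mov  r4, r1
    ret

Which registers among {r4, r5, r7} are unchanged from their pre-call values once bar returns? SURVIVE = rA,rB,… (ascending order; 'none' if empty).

prologue: push r4 -> mem[0xc0]=0x92, sp=0xc0
prologue: push r7 -> mem[0xbf]=0xac, sp=0xbf
body[0] mov  r1, r4 -> r1=0x92
body[1] sub  r7, r5, #2 -> r7=0xe1
body[2] mov  r5, r0 -> r5=0xc9
body[3] add  r1, r7, #15 -> r1=0xf0
body[4] sub  r6, r3, r1 -> r6=0xec
body[5] mov  r4, r1 -> r4=0xf0
epilogue: pop r7=0xac, sp=0xc0
epilogue: pop r4=0x92, sp=0xc1
r4: callee-saved, written=True
r5: caller-saved, written=True
r7: callee-saved, written=True

SURVIVE = r4,r7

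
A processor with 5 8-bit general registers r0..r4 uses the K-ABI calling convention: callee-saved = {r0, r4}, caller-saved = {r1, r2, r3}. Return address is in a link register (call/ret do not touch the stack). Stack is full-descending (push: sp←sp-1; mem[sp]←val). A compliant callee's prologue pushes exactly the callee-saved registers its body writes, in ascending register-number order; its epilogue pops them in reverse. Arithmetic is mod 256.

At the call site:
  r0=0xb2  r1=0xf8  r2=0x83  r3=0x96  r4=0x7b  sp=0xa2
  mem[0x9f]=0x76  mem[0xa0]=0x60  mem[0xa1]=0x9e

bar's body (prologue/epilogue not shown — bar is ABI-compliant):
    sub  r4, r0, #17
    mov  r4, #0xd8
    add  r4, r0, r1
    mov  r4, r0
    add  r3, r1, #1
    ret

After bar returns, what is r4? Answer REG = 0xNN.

prologue: push r4 → mem[0xa1]=0x7b, sp=0xa1
body[0] sub  r4, r0, #17 → r4=0xa1
body[1] mov  r4, #0xd8 → r4=0xd8
body[2] add  r4, r0, r1 → r4=0xaa
body[3] mov  r4, r0 → r4=0xb2
body[4] add  r3, r1, #1 → r3=0xf9
epilogue: pop r4=0x7b, sp=0xa2
r4 is callee-saved → restored

REG = 0x7b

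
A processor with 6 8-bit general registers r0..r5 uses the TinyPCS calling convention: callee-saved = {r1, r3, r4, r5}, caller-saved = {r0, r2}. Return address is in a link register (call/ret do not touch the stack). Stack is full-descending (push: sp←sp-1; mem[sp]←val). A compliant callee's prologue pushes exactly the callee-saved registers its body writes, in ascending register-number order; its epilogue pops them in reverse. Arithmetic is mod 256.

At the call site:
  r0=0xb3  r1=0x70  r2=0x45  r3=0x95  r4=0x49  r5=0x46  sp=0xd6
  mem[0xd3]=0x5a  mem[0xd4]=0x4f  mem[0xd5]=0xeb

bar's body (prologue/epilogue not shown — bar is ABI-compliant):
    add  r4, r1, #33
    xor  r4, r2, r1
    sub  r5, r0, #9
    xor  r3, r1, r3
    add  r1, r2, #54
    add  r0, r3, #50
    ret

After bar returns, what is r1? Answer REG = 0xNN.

REG = 0x70

prologue: push r1 -> mem[0xd5]=0x70, sp=0xd5
prologue: push r3 -> mem[0xd4]=0x95, sp=0xd4
prologue: push r4 -> mem[0xd3]=0x49, sp=0xd3
prologue: push r5 -> mem[0xd2]=0x46, sp=0xd2
body[0] add  r4, r1, #33 -> r4=0x91
body[1] xor  r4, r2, r1 -> r4=0x35
body[2] sub  r5, r0, #9 -> r5=0xaa
body[3] xor  r3, r1, r3 -> r3=0xe5
body[4] add  r1, r2, #54 -> r1=0x7b
body[5] add  r0, r3, #50 -> r0=0x17
epilogue: pop r5=0x46, sp=0xd3
epilogue: pop r4=0x49, sp=0xd4
epilogue: pop r3=0x95, sp=0xd5
epilogue: pop r1=0x70, sp=0xd6
r1 is callee-saved -> restored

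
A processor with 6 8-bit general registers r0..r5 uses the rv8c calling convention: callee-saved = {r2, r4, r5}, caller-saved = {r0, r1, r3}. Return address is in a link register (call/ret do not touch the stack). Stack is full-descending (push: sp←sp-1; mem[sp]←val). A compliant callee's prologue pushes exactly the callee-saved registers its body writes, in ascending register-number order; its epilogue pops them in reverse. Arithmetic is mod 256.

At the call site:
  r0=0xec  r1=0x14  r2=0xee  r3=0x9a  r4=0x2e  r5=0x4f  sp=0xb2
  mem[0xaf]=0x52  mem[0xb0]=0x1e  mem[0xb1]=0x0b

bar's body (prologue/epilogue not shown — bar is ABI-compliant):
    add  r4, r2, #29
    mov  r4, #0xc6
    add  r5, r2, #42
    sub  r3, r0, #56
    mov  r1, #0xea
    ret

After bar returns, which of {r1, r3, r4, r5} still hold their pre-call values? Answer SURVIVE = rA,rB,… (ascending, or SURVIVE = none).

prologue: push r4 -> mem[0xb1]=0x2e, sp=0xb1
prologue: push r5 -> mem[0xb0]=0x4f, sp=0xb0
body[0] add  r4, r2, #29 -> r4=0x0b
body[1] mov  r4, #0xc6 -> r4=0xc6
body[2] add  r5, r2, #42 -> r5=0x18
body[3] sub  r3, r0, #56 -> r3=0xb4
body[4] mov  r1, #0xea -> r1=0xea
epilogue: pop r5=0x4f, sp=0xb1
epilogue: pop r4=0x2e, sp=0xb2
r1: caller-saved, written=True
r3: caller-saved, written=True
r4: callee-saved, written=True
r5: callee-saved, written=True

SURVIVE = r4,r5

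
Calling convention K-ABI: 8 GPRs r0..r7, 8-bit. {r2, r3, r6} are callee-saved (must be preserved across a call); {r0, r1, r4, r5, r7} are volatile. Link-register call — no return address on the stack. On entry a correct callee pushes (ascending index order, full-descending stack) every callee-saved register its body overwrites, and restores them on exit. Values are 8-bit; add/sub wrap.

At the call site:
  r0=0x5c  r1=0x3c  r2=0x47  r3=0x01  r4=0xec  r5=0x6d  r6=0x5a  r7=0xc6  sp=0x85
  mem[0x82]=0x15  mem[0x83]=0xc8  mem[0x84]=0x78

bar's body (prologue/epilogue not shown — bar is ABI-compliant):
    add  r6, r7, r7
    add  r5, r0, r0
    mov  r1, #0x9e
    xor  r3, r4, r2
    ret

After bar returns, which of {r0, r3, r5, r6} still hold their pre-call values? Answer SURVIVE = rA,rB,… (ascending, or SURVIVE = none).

SURVIVE = r0,r3,r6

prologue: push r3 → mem[0x84]=0x01, sp=0x84
prologue: push r6 → mem[0x83]=0x5a, sp=0x83
body[0] add  r6, r7, r7 → r6=0x8c
body[1] add  r5, r0, r0 → r5=0xb8
body[2] mov  r1, #0x9e → r1=0x9e
body[3] xor  r3, r4, r2 → r3=0xab
epilogue: pop r6=0x5a, sp=0x84
epilogue: pop r3=0x01, sp=0x85
r0: caller-saved, written=False
r3: callee-saved, written=True
r5: caller-saved, written=True
r6: callee-saved, written=True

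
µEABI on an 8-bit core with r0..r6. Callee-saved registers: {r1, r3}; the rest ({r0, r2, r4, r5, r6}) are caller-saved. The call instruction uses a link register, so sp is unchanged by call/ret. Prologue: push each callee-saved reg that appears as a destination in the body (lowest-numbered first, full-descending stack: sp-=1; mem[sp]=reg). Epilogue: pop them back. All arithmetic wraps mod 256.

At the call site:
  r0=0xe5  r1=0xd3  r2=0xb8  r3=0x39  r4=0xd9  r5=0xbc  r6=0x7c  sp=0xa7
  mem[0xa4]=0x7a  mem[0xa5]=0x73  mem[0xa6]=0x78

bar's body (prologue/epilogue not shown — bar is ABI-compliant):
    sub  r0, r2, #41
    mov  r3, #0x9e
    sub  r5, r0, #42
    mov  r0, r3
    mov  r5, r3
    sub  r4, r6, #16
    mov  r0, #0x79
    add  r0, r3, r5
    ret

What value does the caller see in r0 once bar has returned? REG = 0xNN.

REG = 0x3c

prologue: push r3 -> mem[0xa6]=0x39, sp=0xa6
body[0] sub  r0, r2, #41 -> r0=0x8f
body[1] mov  r3, #0x9e -> r3=0x9e
body[2] sub  r5, r0, #42 -> r5=0x65
body[3] mov  r0, r3 -> r0=0x9e
body[4] mov  r5, r3 -> r5=0x9e
body[5] sub  r4, r6, #16 -> r4=0x6c
body[6] mov  r0, #0x79 -> r0=0x79
body[7] add  r0, r3, r5 -> r0=0x3c
epilogue: pop r3=0x39, sp=0xa7
r0 is caller-saved -> body value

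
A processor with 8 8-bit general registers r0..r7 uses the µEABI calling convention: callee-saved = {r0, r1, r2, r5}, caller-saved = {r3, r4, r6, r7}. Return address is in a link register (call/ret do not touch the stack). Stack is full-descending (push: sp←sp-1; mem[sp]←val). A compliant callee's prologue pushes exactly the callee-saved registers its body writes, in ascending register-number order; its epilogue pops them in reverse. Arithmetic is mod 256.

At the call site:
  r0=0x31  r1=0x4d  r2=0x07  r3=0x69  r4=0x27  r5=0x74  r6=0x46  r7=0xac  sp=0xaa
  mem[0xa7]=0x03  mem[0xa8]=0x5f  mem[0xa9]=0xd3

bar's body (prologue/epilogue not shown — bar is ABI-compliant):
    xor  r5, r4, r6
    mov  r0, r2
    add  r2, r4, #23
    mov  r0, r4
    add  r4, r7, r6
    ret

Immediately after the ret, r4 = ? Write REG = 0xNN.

prologue: push r0 -> mem[0xa9]=0x31, sp=0xa9
prologue: push r2 -> mem[0xa8]=0x07, sp=0xa8
prologue: push r5 -> mem[0xa7]=0x74, sp=0xa7
body[0] xor  r5, r4, r6 -> r5=0x61
body[1] mov  r0, r2 -> r0=0x07
body[2] add  r2, r4, #23 -> r2=0x3e
body[3] mov  r0, r4 -> r0=0x27
body[4] add  r4, r7, r6 -> r4=0xf2
epilogue: pop r5=0x74, sp=0xa8
epilogue: pop r2=0x07, sp=0xa9
epilogue: pop r0=0x31, sp=0xaa
r4 is caller-saved -> body value

REG = 0xf2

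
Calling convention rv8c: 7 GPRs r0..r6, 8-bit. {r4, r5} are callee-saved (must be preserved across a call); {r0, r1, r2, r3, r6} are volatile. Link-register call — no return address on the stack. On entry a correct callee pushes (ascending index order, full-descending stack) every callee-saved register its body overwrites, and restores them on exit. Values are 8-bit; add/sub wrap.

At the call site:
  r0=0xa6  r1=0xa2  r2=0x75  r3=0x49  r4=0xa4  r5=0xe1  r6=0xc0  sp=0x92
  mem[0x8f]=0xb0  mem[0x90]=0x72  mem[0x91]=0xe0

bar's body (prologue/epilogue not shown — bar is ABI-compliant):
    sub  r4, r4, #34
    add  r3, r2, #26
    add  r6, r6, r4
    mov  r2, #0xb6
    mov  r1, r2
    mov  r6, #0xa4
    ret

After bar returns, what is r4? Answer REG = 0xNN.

REG = 0xa4

prologue: push r4 → mem[0x91]=0xa4, sp=0x91
body[0] sub  r4, r4, #34 → r4=0x82
body[1] add  r3, r2, #26 → r3=0x8f
body[2] add  r6, r6, r4 → r6=0x42
body[3] mov  r2, #0xb6 → r2=0xb6
body[4] mov  r1, r2 → r1=0xb6
body[5] mov  r6, #0xa4 → r6=0xa4
epilogue: pop r4=0xa4, sp=0x92
r4 is callee-saved → restored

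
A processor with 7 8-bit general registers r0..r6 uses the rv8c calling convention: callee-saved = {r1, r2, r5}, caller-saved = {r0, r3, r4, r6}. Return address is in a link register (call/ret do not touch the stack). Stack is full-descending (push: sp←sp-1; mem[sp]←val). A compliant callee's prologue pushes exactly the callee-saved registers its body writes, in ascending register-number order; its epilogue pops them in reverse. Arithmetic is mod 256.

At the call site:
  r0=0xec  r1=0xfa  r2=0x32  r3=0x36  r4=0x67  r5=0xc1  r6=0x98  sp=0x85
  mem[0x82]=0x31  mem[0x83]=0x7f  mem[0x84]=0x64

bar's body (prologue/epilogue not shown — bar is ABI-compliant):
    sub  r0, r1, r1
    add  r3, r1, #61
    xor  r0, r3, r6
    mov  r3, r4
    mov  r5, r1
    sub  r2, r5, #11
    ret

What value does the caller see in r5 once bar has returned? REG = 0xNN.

REG = 0xc1

prologue: push r2 -> mem[0x84]=0x32, sp=0x84
prologue: push r5 -> mem[0x83]=0xc1, sp=0x83
body[0] sub  r0, r1, r1 -> r0=0x00
body[1] add  r3, r1, #61 -> r3=0x37
body[2] xor  r0, r3, r6 -> r0=0xaf
body[3] mov  r3, r4 -> r3=0x67
body[4] mov  r5, r1 -> r5=0xfa
body[5] sub  r2, r5, #11 -> r2=0xef
epilogue: pop r5=0xc1, sp=0x84
epilogue: pop r2=0x32, sp=0x85
r5 is callee-saved -> restored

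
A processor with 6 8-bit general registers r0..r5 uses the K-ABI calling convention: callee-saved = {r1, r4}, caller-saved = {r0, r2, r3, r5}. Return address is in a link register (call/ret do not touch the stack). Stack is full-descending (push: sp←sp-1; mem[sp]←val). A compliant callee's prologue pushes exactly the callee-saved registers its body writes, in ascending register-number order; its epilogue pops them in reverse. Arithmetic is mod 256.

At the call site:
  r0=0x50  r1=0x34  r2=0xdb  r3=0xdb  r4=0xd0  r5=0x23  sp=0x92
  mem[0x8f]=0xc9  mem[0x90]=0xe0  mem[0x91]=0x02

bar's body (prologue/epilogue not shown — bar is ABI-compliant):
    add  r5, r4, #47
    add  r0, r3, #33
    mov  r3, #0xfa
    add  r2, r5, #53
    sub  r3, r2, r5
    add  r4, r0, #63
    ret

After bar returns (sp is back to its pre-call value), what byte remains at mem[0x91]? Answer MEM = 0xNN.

prologue: push r4 -> mem[0x91]=0xd0, sp=0x91
body[0] add  r5, r4, #47 -> r5=0xff
body[1] add  r0, r3, #33 -> r0=0xfc
body[2] mov  r3, #0xfa -> r3=0xfa
body[3] add  r2, r5, #53 -> r2=0x34
body[4] sub  r3, r2, r5 -> r3=0x35
body[5] add  r4, r0, #63 -> r4=0x3b
epilogue: pop r4=0xd0, sp=0x92
prologue pushed ['r4'] at ['0x91']

MEM = 0xd0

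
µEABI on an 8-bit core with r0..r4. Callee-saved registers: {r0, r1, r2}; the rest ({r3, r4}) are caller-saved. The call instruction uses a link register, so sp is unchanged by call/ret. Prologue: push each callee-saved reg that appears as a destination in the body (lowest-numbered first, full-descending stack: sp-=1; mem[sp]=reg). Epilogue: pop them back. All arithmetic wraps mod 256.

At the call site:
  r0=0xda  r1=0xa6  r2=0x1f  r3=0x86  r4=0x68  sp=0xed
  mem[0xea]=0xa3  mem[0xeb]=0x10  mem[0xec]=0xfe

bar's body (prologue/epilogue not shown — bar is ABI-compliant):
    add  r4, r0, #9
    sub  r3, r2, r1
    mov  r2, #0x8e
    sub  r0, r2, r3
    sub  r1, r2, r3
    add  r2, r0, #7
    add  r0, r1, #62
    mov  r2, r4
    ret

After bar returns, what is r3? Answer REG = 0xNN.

prologue: push r0 -> mem[0xec]=0xda, sp=0xec
prologue: push r1 -> mem[0xeb]=0xa6, sp=0xeb
prologue: push r2 -> mem[0xea]=0x1f, sp=0xea
body[0] add  r4, r0, #9 -> r4=0xe3
body[1] sub  r3, r2, r1 -> r3=0x79
body[2] mov  r2, #0x8e -> r2=0x8e
body[3] sub  r0, r2, r3 -> r0=0x15
body[4] sub  r1, r2, r3 -> r1=0x15
body[5] add  r2, r0, #7 -> r2=0x1c
body[6] add  r0, r1, #62 -> r0=0x53
body[7] mov  r2, r4 -> r2=0xe3
epilogue: pop r2=0x1f, sp=0xeb
epilogue: pop r1=0xa6, sp=0xec
epilogue: pop r0=0xda, sp=0xed
r3 is caller-saved -> body value

REG = 0x79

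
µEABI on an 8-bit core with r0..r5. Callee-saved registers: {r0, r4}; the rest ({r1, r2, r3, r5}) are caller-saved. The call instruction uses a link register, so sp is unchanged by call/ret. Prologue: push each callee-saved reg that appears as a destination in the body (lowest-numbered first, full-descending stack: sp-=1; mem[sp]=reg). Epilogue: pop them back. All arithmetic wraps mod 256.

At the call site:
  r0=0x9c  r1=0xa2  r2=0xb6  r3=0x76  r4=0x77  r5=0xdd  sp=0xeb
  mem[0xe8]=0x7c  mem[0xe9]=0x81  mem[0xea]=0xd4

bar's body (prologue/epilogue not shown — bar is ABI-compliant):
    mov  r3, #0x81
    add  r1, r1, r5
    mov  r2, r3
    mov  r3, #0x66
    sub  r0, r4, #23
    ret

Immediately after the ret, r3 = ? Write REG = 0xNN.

REG = 0x66

prologue: push r0 → mem[0xea]=0x9c, sp=0xea
body[0] mov  r3, #0x81 → r3=0x81
body[1] add  r1, r1, r5 → r1=0x7f
body[2] mov  r2, r3 → r2=0x81
body[3] mov  r3, #0x66 → r3=0x66
body[4] sub  r0, r4, #23 → r0=0x60
epilogue: pop r0=0x9c, sp=0xeb
r3 is caller-saved → body value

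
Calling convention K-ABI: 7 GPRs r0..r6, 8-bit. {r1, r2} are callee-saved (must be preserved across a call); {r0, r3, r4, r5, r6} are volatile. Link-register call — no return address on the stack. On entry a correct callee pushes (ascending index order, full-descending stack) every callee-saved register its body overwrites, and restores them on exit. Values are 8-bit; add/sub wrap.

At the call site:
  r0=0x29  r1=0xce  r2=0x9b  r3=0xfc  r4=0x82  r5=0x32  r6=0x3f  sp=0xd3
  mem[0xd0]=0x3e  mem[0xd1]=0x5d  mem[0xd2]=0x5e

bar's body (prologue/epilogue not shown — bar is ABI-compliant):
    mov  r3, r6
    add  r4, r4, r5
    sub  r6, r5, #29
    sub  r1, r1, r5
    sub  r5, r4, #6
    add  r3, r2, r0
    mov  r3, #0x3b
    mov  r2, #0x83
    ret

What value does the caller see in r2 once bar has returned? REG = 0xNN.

prologue: push r1 → mem[0xd2]=0xce, sp=0xd2
prologue: push r2 → mem[0xd1]=0x9b, sp=0xd1
body[0] mov  r3, r6 → r3=0x3f
body[1] add  r4, r4, r5 → r4=0xb4
body[2] sub  r6, r5, #29 → r6=0x15
body[3] sub  r1, r1, r5 → r1=0x9c
body[4] sub  r5, r4, #6 → r5=0xae
body[5] add  r3, r2, r0 → r3=0xc4
body[6] mov  r3, #0x3b → r3=0x3b
body[7] mov  r2, #0x83 → r2=0x83
epilogue: pop r2=0x9b, sp=0xd2
epilogue: pop r1=0xce, sp=0xd3
r2 is callee-saved → restored

REG = 0x9b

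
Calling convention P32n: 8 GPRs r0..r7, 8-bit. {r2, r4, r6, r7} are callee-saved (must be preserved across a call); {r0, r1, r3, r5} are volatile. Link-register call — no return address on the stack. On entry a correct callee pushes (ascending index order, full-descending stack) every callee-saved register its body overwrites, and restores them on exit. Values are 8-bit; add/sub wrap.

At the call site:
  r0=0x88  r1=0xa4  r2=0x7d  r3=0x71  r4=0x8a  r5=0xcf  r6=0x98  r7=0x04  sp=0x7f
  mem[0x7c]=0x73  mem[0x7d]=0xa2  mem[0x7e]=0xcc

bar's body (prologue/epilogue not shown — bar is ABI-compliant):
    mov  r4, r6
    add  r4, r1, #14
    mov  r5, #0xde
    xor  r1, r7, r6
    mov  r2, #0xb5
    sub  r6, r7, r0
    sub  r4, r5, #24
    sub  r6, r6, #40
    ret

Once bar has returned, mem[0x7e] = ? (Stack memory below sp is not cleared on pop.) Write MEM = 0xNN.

prologue: push r2 -> mem[0x7e]=0x7d, sp=0x7e
prologue: push r4 -> mem[0x7d]=0x8a, sp=0x7d
prologue: push r6 -> mem[0x7c]=0x98, sp=0x7c
body[0] mov  r4, r6 -> r4=0x98
body[1] add  r4, r1, #14 -> r4=0xb2
body[2] mov  r5, #0xde -> r5=0xde
body[3] xor  r1, r7, r6 -> r1=0x9c
body[4] mov  r2, #0xb5 -> r2=0xb5
body[5] sub  r6, r7, r0 -> r6=0x7c
body[6] sub  r4, r5, #24 -> r4=0xc6
body[7] sub  r6, r6, #40 -> r6=0x54
epilogue: pop r6=0x98, sp=0x7d
epilogue: pop r4=0x8a, sp=0x7e
epilogue: pop r2=0x7d, sp=0x7f
prologue pushed ['r2', 'r4', 'r6'] at ['0x7e', '0x7d', '0x7c']

MEM = 0x7d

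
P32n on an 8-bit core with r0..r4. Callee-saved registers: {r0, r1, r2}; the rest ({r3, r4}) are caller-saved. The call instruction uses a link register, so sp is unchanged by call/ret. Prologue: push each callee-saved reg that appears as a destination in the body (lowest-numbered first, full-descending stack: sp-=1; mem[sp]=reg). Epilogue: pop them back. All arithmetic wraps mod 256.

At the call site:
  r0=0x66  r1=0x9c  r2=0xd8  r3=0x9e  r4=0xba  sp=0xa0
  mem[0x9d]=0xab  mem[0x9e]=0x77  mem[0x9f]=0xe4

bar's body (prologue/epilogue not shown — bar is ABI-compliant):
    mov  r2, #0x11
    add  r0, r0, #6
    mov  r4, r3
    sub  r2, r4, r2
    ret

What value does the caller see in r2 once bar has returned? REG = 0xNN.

REG = 0xd8

prologue: push r0 → mem[0x9f]=0x66, sp=0x9f
prologue: push r2 → mem[0x9e]=0xd8, sp=0x9e
body[0] mov  r2, #0x11 → r2=0x11
body[1] add  r0, r0, #6 → r0=0x6c
body[2] mov  r4, r3 → r4=0x9e
body[3] sub  r2, r4, r2 → r2=0x8d
epilogue: pop r2=0xd8, sp=0x9f
epilogue: pop r0=0x66, sp=0xa0
r2 is callee-saved → restored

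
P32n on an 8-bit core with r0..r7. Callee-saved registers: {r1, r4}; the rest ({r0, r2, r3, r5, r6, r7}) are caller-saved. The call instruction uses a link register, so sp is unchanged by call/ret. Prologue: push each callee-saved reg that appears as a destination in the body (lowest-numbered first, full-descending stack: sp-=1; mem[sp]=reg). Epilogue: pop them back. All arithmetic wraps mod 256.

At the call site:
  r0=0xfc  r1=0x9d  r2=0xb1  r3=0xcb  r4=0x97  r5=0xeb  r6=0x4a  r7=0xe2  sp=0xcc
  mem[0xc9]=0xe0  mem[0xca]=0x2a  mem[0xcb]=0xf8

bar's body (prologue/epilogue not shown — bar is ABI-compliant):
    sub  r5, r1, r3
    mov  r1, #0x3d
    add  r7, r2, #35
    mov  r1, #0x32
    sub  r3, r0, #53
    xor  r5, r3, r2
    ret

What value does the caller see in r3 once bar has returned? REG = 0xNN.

prologue: push r1 → mem[0xcb]=0x9d, sp=0xcb
body[0] sub  r5, r1, r3 → r5=0xd2
body[1] mov  r1, #0x3d → r1=0x3d
body[2] add  r7, r2, #35 → r7=0xd4
body[3] mov  r1, #0x32 → r1=0x32
body[4] sub  r3, r0, #53 → r3=0xc7
body[5] xor  r5, r3, r2 → r5=0x76
epilogue: pop r1=0x9d, sp=0xcc
r3 is caller-saved → body value

REG = 0xc7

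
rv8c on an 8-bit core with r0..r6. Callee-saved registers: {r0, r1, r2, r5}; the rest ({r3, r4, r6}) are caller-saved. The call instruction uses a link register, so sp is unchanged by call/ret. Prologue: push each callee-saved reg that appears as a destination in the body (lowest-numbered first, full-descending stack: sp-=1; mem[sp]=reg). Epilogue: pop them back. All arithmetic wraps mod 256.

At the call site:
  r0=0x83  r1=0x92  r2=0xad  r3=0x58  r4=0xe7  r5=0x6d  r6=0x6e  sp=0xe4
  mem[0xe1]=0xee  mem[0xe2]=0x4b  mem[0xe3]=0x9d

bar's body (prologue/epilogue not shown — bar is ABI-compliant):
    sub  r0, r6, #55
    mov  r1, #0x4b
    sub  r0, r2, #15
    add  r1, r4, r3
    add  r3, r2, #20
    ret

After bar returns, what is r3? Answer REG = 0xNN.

REG = 0xc1

prologue: push r0 -> mem[0xe3]=0x83, sp=0xe3
prologue: push r1 -> mem[0xe2]=0x92, sp=0xe2
body[0] sub  r0, r6, #55 -> r0=0x37
body[1] mov  r1, #0x4b -> r1=0x4b
body[2] sub  r0, r2, #15 -> r0=0x9e
body[3] add  r1, r4, r3 -> r1=0x3f
body[4] add  r3, r2, #20 -> r3=0xc1
epilogue: pop r1=0x92, sp=0xe3
epilogue: pop r0=0x83, sp=0xe4
r3 is caller-saved -> body value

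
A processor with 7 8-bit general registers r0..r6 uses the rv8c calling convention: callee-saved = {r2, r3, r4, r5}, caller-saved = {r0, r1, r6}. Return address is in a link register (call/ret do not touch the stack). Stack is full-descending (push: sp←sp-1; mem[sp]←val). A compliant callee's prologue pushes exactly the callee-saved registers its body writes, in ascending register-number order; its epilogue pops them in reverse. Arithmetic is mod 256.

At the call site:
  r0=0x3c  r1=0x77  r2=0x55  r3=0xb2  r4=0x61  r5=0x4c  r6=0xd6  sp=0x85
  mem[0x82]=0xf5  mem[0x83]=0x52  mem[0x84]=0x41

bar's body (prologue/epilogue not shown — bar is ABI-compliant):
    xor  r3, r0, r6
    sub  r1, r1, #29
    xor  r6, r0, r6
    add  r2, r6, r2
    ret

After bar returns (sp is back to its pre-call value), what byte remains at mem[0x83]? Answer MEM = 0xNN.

MEM = 0xb2

prologue: push r2 -> mem[0x84]=0x55, sp=0x84
prologue: push r3 -> mem[0x83]=0xb2, sp=0x83
body[0] xor  r3, r0, r6 -> r3=0xea
body[1] sub  r1, r1, #29 -> r1=0x5a
body[2] xor  r6, r0, r6 -> r6=0xea
body[3] add  r2, r6, r2 -> r2=0x3f
epilogue: pop r3=0xb2, sp=0x84
epilogue: pop r2=0x55, sp=0x85
prologue pushed ['r2', 'r3'] at ['0x84', '0x83']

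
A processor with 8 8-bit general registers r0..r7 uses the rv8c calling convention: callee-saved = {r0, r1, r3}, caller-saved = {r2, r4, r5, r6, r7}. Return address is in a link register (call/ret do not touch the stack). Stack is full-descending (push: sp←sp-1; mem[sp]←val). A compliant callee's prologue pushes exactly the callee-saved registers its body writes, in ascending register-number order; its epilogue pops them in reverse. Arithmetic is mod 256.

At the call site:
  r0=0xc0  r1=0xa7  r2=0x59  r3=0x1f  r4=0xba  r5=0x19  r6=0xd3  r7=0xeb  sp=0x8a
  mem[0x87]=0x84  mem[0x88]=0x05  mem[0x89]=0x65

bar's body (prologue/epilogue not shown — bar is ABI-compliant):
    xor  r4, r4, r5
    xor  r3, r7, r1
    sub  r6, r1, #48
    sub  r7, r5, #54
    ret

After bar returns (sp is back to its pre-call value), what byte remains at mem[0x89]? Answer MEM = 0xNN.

MEM = 0x1f

prologue: push r3 -> mem[0x89]=0x1f, sp=0x89
body[0] xor  r4, r4, r5 -> r4=0xa3
body[1] xor  r3, r7, r1 -> r3=0x4c
body[2] sub  r6, r1, #48 -> r6=0x77
body[3] sub  r7, r5, #54 -> r7=0xe3
epilogue: pop r3=0x1f, sp=0x8a
prologue pushed ['r3'] at ['0x89']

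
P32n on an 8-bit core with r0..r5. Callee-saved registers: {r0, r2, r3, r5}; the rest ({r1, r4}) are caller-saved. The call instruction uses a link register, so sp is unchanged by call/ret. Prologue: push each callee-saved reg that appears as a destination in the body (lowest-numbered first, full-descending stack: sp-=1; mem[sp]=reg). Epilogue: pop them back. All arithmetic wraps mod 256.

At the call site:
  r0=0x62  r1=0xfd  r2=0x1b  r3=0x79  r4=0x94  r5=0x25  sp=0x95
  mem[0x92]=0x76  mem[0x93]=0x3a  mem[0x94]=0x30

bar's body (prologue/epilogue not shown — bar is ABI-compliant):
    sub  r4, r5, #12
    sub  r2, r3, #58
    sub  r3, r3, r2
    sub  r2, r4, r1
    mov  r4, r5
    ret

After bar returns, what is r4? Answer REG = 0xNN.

prologue: push r2 → mem[0x94]=0x1b, sp=0x94
prologue: push r3 → mem[0x93]=0x79, sp=0x93
body[0] sub  r4, r5, #12 → r4=0x19
body[1] sub  r2, r3, #58 → r2=0x3f
body[2] sub  r3, r3, r2 → r3=0x3a
body[3] sub  r2, r4, r1 → r2=0x1c
body[4] mov  r4, r5 → r4=0x25
epilogue: pop r3=0x79, sp=0x94
epilogue: pop r2=0x1b, sp=0x95
r4 is caller-saved → body value

REG = 0x25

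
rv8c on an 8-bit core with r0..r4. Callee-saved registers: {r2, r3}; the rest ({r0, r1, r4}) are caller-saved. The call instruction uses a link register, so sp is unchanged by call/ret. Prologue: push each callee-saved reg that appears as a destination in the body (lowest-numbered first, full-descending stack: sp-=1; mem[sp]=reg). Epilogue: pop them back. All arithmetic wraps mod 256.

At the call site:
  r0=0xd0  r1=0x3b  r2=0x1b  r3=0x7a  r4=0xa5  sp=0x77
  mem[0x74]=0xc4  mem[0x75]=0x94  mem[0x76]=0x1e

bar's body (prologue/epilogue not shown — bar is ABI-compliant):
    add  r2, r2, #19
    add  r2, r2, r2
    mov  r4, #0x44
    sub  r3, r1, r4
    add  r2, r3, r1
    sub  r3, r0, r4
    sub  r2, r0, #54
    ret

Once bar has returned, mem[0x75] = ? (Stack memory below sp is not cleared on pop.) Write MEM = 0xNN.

prologue: push r2 -> mem[0x76]=0x1b, sp=0x76
prologue: push r3 -> mem[0x75]=0x7a, sp=0x75
body[0] add  r2, r2, #19 -> r2=0x2e
body[1] add  r2, r2, r2 -> r2=0x5c
body[2] mov  r4, #0x44 -> r4=0x44
body[3] sub  r3, r1, r4 -> r3=0xf7
body[4] add  r2, r3, r1 -> r2=0x32
body[5] sub  r3, r0, r4 -> r3=0x8c
body[6] sub  r2, r0, #54 -> r2=0x9a
epilogue: pop r3=0x7a, sp=0x76
epilogue: pop r2=0x1b, sp=0x77
prologue pushed ['r2', 'r3'] at ['0x76', '0x75']

MEM = 0x7a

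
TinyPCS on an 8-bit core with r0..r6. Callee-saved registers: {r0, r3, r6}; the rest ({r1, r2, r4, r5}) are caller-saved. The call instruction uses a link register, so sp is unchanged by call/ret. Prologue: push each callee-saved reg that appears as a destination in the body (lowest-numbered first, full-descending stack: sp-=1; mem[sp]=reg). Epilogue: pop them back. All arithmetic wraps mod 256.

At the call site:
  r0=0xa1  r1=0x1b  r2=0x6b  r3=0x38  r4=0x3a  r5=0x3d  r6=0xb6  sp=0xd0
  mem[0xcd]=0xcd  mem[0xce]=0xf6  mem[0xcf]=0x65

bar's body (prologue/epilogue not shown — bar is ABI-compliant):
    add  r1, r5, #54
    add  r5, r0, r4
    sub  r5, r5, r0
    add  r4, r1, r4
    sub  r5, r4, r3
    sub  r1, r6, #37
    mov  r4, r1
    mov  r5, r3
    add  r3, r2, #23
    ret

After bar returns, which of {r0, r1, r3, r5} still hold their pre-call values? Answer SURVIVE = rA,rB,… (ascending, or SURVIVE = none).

SURVIVE = r0,r3

prologue: push r3 -> mem[0xcf]=0x38, sp=0xcf
body[0] add  r1, r5, #54 -> r1=0x73
body[1] add  r5, r0, r4 -> r5=0xdb
body[2] sub  r5, r5, r0 -> r5=0x3a
body[3] add  r4, r1, r4 -> r4=0xad
body[4] sub  r5, r4, r3 -> r5=0x75
body[5] sub  r1, r6, #37 -> r1=0x91
body[6] mov  r4, r1 -> r4=0x91
body[7] mov  r5, r3 -> r5=0x38
body[8] add  r3, r2, #23 -> r3=0x82
epilogue: pop r3=0x38, sp=0xd0
r0: callee-saved, written=False
r1: caller-saved, written=True
r3: callee-saved, written=True
r5: caller-saved, written=True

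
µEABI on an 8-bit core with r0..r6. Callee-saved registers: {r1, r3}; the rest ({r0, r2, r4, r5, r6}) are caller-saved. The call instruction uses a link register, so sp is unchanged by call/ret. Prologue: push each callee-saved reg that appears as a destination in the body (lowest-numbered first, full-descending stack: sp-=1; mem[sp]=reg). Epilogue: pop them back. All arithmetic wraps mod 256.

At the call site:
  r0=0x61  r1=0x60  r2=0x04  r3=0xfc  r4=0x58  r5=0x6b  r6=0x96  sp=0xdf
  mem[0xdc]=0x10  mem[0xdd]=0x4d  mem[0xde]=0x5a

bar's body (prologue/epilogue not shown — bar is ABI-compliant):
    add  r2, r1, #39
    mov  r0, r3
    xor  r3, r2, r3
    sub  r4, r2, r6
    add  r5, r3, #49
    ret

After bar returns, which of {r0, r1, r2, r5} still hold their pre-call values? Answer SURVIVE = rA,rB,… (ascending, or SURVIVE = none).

SURVIVE = r1

prologue: push r3 -> mem[0xde]=0xfc, sp=0xde
body[0] add  r2, r1, #39 -> r2=0x87
body[1] mov  r0, r3 -> r0=0xfc
body[2] xor  r3, r2, r3 -> r3=0x7b
body[3] sub  r4, r2, r6 -> r4=0xf1
body[4] add  r5, r3, #49 -> r5=0xac
epilogue: pop r3=0xfc, sp=0xdf
r0: caller-saved, written=True
r1: callee-saved, written=False
r2: caller-saved, written=True
r5: caller-saved, written=True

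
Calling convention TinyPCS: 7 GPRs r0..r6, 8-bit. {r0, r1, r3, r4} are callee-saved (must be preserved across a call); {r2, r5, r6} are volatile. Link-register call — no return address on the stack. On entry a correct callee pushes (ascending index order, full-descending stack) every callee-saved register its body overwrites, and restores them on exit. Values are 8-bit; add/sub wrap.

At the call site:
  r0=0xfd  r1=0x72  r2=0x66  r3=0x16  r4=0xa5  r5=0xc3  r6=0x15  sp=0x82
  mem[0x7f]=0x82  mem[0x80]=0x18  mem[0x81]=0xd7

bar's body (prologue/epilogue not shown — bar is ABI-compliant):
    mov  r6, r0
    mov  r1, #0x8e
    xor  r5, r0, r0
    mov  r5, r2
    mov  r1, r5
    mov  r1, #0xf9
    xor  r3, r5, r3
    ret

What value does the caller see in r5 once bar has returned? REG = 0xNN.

prologue: push r1 -> mem[0x81]=0x72, sp=0x81
prologue: push r3 -> mem[0x80]=0x16, sp=0x80
body[0] mov  r6, r0 -> r6=0xfd
body[1] mov  r1, #0x8e -> r1=0x8e
body[2] xor  r5, r0, r0 -> r5=0x00
body[3] mov  r5, r2 -> r5=0x66
body[4] mov  r1, r5 -> r1=0x66
body[5] mov  r1, #0xf9 -> r1=0xf9
body[6] xor  r3, r5, r3 -> r3=0x70
epilogue: pop r3=0x16, sp=0x81
epilogue: pop r1=0x72, sp=0x82
r5 is caller-saved -> body value

REG = 0x66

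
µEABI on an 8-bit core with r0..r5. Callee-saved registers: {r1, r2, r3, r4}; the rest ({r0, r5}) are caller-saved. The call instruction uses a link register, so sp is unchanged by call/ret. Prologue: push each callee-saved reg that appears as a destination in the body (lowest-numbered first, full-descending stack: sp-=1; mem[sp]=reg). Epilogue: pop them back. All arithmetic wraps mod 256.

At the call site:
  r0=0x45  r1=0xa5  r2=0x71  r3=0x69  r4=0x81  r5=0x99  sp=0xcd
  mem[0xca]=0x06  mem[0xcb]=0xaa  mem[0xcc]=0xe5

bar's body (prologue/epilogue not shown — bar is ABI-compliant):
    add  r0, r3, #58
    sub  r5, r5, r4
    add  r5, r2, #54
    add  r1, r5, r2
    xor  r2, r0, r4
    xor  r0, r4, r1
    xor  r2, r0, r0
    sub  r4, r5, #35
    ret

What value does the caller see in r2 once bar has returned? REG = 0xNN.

REG = 0x71

prologue: push r1 -> mem[0xcc]=0xa5, sp=0xcc
prologue: push r2 -> mem[0xcb]=0x71, sp=0xcb
prologue: push r4 -> mem[0xca]=0x81, sp=0xca
body[0] add  r0, r3, #58 -> r0=0xa3
body[1] sub  r5, r5, r4 -> r5=0x18
body[2] add  r5, r2, #54 -> r5=0xa7
body[3] add  r1, r5, r2 -> r1=0x18
body[4] xor  r2, r0, r4 -> r2=0x22
body[5] xor  r0, r4, r1 -> r0=0x99
body[6] xor  r2, r0, r0 -> r2=0x00
body[7] sub  r4, r5, #35 -> r4=0x84
epilogue: pop r4=0x81, sp=0xcb
epilogue: pop r2=0x71, sp=0xcc
epilogue: pop r1=0xa5, sp=0xcd
r2 is callee-saved -> restored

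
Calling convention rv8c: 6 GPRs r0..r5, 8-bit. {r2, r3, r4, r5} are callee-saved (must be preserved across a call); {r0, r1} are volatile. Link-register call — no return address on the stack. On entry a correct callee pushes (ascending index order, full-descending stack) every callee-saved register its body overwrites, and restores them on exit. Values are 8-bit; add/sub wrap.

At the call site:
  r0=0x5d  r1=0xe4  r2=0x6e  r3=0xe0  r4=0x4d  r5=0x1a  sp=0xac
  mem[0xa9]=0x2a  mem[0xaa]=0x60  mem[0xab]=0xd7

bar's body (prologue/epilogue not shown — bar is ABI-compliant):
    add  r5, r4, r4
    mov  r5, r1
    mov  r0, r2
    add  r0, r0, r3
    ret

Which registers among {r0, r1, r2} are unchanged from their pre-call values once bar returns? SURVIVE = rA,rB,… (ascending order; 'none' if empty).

prologue: push r5 → mem[0xab]=0x1a, sp=0xab
body[0] add  r5, r4, r4 → r5=0x9a
body[1] mov  r5, r1 → r5=0xe4
body[2] mov  r0, r2 → r0=0x6e
body[3] add  r0, r0, r3 → r0=0x4e
epilogue: pop r5=0x1a, sp=0xac
r0: caller-saved, written=True
r1: caller-saved, written=False
r2: callee-saved, written=False

SURVIVE = r1,r2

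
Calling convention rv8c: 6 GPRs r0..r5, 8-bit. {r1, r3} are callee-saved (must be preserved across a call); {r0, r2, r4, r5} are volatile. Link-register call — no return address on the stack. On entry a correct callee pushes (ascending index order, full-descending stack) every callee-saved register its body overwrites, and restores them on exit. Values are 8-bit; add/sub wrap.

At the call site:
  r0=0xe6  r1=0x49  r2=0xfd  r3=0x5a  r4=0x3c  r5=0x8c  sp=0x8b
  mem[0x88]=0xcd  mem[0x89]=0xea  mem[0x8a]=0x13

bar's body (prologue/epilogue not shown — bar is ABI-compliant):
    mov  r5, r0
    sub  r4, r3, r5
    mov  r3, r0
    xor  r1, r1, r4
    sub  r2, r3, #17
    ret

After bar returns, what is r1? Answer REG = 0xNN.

REG = 0x49

prologue: push r1 -> mem[0x8a]=0x49, sp=0x8a
prologue: push r3 -> mem[0x89]=0x5a, sp=0x89
body[0] mov  r5, r0 -> r5=0xe6
body[1] sub  r4, r3, r5 -> r4=0x74
body[2] mov  r3, r0 -> r3=0xe6
body[3] xor  r1, r1, r4 -> r1=0x3d
body[4] sub  r2, r3, #17 -> r2=0xd5
epilogue: pop r3=0x5a, sp=0x8a
epilogue: pop r1=0x49, sp=0x8b
r1 is callee-saved -> restored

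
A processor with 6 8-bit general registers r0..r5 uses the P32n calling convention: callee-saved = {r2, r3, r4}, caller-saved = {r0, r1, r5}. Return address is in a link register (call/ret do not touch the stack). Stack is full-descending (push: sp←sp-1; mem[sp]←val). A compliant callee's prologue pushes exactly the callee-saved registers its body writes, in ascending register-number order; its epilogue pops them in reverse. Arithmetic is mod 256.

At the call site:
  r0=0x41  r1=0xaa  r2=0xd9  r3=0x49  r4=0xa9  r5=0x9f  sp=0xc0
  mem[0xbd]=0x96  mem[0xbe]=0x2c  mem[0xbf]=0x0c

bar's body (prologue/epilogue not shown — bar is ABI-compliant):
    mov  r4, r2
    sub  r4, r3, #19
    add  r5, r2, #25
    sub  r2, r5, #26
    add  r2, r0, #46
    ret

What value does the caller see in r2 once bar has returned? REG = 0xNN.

REG = 0xd9

prologue: push r2 -> mem[0xbf]=0xd9, sp=0xbf
prologue: push r4 -> mem[0xbe]=0xa9, sp=0xbe
body[0] mov  r4, r2 -> r4=0xd9
body[1] sub  r4, r3, #19 -> r4=0x36
body[2] add  r5, r2, #25 -> r5=0xf2
body[3] sub  r2, r5, #26 -> r2=0xd8
body[4] add  r2, r0, #46 -> r2=0x6f
epilogue: pop r4=0xa9, sp=0xbf
epilogue: pop r2=0xd9, sp=0xc0
r2 is callee-saved -> restored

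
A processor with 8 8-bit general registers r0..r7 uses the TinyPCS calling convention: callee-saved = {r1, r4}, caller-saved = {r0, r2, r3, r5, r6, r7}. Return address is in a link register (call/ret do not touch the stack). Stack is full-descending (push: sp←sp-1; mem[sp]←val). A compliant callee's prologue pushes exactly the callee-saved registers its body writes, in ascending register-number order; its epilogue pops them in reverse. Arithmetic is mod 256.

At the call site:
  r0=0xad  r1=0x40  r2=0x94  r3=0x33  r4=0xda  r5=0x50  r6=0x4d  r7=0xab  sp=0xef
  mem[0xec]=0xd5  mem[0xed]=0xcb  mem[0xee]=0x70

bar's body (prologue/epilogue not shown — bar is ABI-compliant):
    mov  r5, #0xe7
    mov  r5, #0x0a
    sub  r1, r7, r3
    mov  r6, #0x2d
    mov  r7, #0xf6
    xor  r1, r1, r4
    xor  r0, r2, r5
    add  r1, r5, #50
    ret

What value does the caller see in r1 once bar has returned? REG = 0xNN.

REG = 0x40

prologue: push r1 -> mem[0xee]=0x40, sp=0xee
body[0] mov  r5, #0xe7 -> r5=0xe7
body[1] mov  r5, #0x0a -> r5=0x0a
body[2] sub  r1, r7, r3 -> r1=0x78
body[3] mov  r6, #0x2d -> r6=0x2d
body[4] mov  r7, #0xf6 -> r7=0xf6
body[5] xor  r1, r1, r4 -> r1=0xa2
body[6] xor  r0, r2, r5 -> r0=0x9e
body[7] add  r1, r5, #50 -> r1=0x3c
epilogue: pop r1=0x40, sp=0xef
r1 is callee-saved -> restored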